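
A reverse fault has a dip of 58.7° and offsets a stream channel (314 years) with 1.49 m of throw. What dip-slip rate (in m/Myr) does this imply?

dip-slip = throw / sin(dip) = 1.49 m / sin(58.7°) = 1.744 m
rate = 1.744 m / 314 years = 0.00555 m/yr = 5550 m/Myr

5550 m/Myr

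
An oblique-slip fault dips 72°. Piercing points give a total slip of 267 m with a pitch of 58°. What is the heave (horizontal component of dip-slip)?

dip-slip = net slip × sin(rake) = 267 m × sin(58°) = 226.4 m
heave = dip-slip × cos(dip) = 226.4 × cos(72°) = 70 m

70 m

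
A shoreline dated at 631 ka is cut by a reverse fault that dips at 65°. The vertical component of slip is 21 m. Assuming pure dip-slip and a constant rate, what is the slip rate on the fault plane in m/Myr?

dip-slip = throw / sin(dip) = 21 m / sin(65°) = 23.17 m
rate = 23.17 m / 631 ka = 0.0000367 m/yr = 36.7 m/Myr

36.7 m/Myr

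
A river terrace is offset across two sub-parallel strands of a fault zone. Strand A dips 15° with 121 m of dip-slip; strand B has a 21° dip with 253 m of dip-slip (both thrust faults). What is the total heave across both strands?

353 m

heave_A = 121 × cos(15°) = 116.9 m
heave_B = 253 × cos(21°) = 236.2 m
total = 116.9 + 236.2 = 353 m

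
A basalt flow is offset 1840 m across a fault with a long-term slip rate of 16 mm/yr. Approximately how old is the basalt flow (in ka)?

age = offset / rate = 1840 m / (16 mm/yr) = 115000 yr = 115 ka

115 ka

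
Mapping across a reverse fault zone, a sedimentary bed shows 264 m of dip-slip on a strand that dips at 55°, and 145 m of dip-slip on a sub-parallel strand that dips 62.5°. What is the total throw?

throw_A = 264 × sin(55°) = 216.3 m
throw_B = 145 × sin(62.5°) = 128.6 m
total = 216.3 + 128.6 = 345 m

345 m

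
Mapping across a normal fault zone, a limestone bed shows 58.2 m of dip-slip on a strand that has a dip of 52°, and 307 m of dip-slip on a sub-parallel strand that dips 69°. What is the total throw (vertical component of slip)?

throw_A = 58.2 × sin(52°) = 45.86 m
throw_B = 307 × sin(69°) = 286.6 m
total = 45.86 + 286.6 = 332 m

332 m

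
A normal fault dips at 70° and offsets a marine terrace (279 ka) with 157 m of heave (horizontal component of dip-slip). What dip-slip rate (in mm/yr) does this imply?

1.65 mm/yr

dip-slip = heave / cos(dip) = 157 m / cos(70°) = 459 m
rate = 459 m / 279 ka = 0.00165 m/yr = 1.65 mm/yr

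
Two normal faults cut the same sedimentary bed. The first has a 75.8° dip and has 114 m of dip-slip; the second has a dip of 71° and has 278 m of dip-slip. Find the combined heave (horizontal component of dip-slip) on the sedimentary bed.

heave_A = 114 × cos(75.8°) = 27.97 m
heave_B = 278 × cos(71°) = 90.51 m
total = 27.97 + 90.51 = 118 m

118 m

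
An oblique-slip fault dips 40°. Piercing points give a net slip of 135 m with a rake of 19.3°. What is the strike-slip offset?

127 m

strike-slip = net slip × cos(rake) = 135 m × cos(19.3°) = 127 m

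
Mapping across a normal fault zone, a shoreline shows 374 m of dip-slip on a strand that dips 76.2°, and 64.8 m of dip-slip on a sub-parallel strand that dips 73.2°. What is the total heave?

108 m

heave_A = 374 × cos(76.2°) = 89.21 m
heave_B = 64.8 × cos(73.2°) = 18.73 m
total = 89.21 + 18.73 = 108 m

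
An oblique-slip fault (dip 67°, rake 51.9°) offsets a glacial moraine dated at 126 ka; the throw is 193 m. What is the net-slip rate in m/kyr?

2.11 m/kyr

dip-slip = throw / sin(dip) = 193 / sin(67°) = 209.7 m
net slip = dip-slip / sin(rake) = 209.7 / sin(51.9°) = 266.4 m
rate = 266.4 m / 126 ka = 0.00211 m/yr = 2.11 m/kyr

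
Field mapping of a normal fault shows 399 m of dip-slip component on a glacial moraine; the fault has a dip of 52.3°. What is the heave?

heave = dip-slip × cos(dip) = 399 m × cos(52.3°) = 244 m

244 m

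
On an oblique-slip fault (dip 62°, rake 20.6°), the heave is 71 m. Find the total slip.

430 m

dip-slip = heave / cos(dip) = 71 / cos(62°) = 151.2 m
net slip = dip-slip / sin(rake) = 151.2 / sin(20.6°) = 430 m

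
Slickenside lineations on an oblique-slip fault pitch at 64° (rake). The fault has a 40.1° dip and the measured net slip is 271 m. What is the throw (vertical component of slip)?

dip-slip = net slip × sin(rake) = 271 m × sin(64°) = 243.6 m
throw = dip-slip × sin(dip) = 243.6 × sin(40.1°) = 157 m

157 m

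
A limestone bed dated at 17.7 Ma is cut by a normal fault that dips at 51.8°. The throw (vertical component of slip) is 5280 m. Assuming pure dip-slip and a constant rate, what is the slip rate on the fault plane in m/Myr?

380 m/Myr

dip-slip = throw / sin(dip) = 5280 m / sin(51.8°) = 6719 m
rate = 6719 m / 17.7 Ma = 0.000380 m/yr = 380 m/Myr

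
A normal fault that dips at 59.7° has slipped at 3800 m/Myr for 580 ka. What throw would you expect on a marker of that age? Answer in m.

1900 m

dip-slip = rate × time = 3800 m/Myr × 580 ka = 2204 m
throw = dip-slip × sin(dip) = 2204 × sin(59.7°) = 1900 m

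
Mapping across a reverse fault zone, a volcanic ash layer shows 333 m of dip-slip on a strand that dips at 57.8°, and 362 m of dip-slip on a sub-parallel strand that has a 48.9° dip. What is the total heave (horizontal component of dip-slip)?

heave_A = 333 × cos(57.8°) = 177.4 m
heave_B = 362 × cos(48.9°) = 238 m
total = 177.4 + 238 = 415 m

415 m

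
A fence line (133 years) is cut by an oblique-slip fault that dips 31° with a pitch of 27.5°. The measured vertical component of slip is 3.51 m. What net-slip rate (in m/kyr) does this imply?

dip-slip = throw / sin(dip) = 3.51 / sin(31°) = 6.815 m
net slip = dip-slip / sin(rake) = 6.815 / sin(27.5°) = 14.76 m
rate = 14.76 m / 133 years = 0.111 m/yr = 111 m/kyr

111 m/kyr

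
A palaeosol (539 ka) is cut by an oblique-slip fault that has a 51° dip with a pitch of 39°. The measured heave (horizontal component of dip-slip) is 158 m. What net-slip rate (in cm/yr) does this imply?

dip-slip = heave / cos(dip) = 158 / cos(51°) = 251.1 m
net slip = dip-slip / sin(rake) = 251.1 / sin(39°) = 398.9 m
rate = 398.9 m / 539 ka = 0.000740 m/yr = 0.0740 cm/yr

0.0740 cm/yr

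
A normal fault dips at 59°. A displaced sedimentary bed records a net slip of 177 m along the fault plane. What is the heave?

heave = dip-slip × cos(dip) = 177 m × cos(59°) = 91.2 m

91.2 m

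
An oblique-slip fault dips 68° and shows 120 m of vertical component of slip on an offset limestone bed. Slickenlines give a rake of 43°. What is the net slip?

dip-slip = throw / sin(dip) = 120 / sin(68°) = 129.4 m
net slip = dip-slip / sin(rake) = 129.4 / sin(43°) = 190 m

190 m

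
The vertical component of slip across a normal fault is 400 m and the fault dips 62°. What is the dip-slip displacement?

dip-slip = throw / sin(dip) = 400 / sin(62°) = 453 m

453 m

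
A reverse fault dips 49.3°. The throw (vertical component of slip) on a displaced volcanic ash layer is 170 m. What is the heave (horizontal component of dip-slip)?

heave = throw / tan(dip) = 170 / tan(49.3°) = 146 m

146 m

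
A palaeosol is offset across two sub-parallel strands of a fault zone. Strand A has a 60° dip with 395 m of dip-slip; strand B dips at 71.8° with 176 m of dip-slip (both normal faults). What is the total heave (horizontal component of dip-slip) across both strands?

heave_A = 395 × cos(60°) = 197.5 m
heave_B = 176 × cos(71.8°) = 54.97 m
total = 197.5 + 54.97 = 252 m

252 m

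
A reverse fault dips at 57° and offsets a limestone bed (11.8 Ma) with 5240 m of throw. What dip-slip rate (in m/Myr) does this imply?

dip-slip = throw / sin(dip) = 5240 m / sin(57°) = 6248 m
rate = 6248 m / 11.8 Ma = 0.000529 m/yr = 529 m/Myr

529 m/Myr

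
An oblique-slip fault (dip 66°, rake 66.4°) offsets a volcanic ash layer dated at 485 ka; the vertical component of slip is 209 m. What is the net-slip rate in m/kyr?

0.515 m/kyr

dip-slip = throw / sin(dip) = 209 / sin(66°) = 228.8 m
net slip = dip-slip / sin(rake) = 228.8 / sin(66.4°) = 249.7 m
rate = 249.7 m / 485 ka = 0.000515 m/yr = 0.515 m/kyr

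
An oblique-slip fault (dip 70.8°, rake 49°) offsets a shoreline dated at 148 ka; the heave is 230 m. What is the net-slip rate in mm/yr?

dip-slip = heave / cos(dip) = 230 / cos(70.8°) = 699.4 m
net slip = dip-slip / sin(rake) = 699.4 / sin(49°) = 926.7 m
rate = 926.7 m / 148 ka = 0.00626 m/yr = 6.26 mm/yr

6.26 mm/yr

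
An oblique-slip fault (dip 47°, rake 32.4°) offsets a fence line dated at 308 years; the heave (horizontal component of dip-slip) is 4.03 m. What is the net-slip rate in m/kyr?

35.8 m/kyr

dip-slip = heave / cos(dip) = 4.03 / cos(47°) = 5.909 m
net slip = dip-slip / sin(rake) = 5.909 / sin(32.4°) = 11.03 m
rate = 11.03 m / 308 years = 0.0358 m/yr = 35.8 m/kyr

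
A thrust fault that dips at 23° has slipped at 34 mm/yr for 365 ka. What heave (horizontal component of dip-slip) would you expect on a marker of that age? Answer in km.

dip-slip = rate × time = 34 mm/yr × 365 ka = 12410 m
heave = dip-slip × cos(dip) = 12410 × cos(23°) = 11400 m = 11.4 km

11.4 km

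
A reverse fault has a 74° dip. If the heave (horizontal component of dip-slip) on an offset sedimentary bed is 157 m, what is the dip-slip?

570 m

dip-slip = heave / cos(dip) = 157 / cos(74°) = 570 m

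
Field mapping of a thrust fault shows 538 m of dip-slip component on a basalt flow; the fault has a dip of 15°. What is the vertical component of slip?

139 m

throw = dip-slip × sin(dip) = 538 m × sin(15°) = 139 m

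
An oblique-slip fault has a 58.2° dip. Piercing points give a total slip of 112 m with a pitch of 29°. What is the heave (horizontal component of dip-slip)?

28.6 m

dip-slip = net slip × sin(rake) = 112 m × sin(29°) = 54.30 m
heave = dip-slip × cos(dip) = 54.30 × cos(58.2°) = 28.6 m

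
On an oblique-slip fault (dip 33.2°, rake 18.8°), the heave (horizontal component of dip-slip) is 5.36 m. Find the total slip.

19.9 m

dip-slip = heave / cos(dip) = 5.36 / cos(33.2°) = 6.406 m
net slip = dip-slip / sin(rake) = 6.406 / sin(18.8°) = 19.9 m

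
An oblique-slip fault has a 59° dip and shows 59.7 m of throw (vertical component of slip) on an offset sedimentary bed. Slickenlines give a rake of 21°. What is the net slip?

dip-slip = throw / sin(dip) = 59.7 / sin(59°) = 69.65 m
net slip = dip-slip / sin(rake) = 69.65 / sin(21°) = 194 m

194 m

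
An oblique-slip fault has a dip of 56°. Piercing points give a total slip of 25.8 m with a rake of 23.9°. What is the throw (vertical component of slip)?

8.67 m

dip-slip = net slip × sin(rake) = 25.8 m × sin(23.9°) = 10.45 m
throw = dip-slip × sin(dip) = 10.45 × sin(56°) = 8.67 m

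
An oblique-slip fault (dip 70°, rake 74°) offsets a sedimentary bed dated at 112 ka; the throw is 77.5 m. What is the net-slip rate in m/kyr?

dip-slip = throw / sin(dip) = 77.5 / sin(70°) = 82.47 m
net slip = dip-slip / sin(rake) = 82.47 / sin(74°) = 85.80 m
rate = 85.80 m / 112 ka = 0.000766 m/yr = 0.766 m/kyr

0.766 m/kyr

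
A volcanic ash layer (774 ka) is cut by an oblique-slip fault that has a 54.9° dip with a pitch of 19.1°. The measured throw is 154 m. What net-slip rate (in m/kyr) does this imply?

0.743 m/kyr

dip-slip = throw / sin(dip) = 154 / sin(54.9°) = 188.2 m
net slip = dip-slip / sin(rake) = 188.2 / sin(19.1°) = 575.2 m
rate = 575.2 m / 774 ka = 0.000743 m/yr = 0.743 m/kyr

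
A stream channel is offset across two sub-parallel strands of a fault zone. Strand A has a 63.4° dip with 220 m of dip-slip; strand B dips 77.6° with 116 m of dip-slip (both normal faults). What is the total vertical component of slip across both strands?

throw_A = 220 × sin(63.4°) = 196.7 m
throw_B = 116 × sin(77.6°) = 113.3 m
total = 196.7 + 113.3 = 310 m

310 m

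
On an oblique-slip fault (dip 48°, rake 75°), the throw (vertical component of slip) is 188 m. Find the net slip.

dip-slip = throw / sin(dip) = 188 / sin(48°) = 253 m
net slip = dip-slip / sin(rake) = 253 / sin(75°) = 262 m

262 m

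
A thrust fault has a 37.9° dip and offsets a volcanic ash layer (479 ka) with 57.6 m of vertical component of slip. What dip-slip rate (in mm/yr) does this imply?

0.196 mm/yr

dip-slip = throw / sin(dip) = 57.6 m / sin(37.9°) = 93.77 m
rate = 93.77 m / 479 ka = 0.000196 m/yr = 0.196 mm/yr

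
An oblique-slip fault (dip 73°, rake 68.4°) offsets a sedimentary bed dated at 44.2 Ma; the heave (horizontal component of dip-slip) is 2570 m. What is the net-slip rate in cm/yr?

0.0214 cm/yr

dip-slip = heave / cos(dip) = 2570 / cos(73°) = 8790 m
net slip = dip-slip / sin(rake) = 8790 / sin(68.4°) = 9454 m
rate = 9454 m / 44.2 Ma = 0.000214 m/yr = 0.0214 cm/yr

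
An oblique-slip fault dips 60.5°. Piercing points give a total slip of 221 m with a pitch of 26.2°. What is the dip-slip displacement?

dip-slip = net slip × sin(rake) = 221 m × sin(26.2°) = 97.6 m

97.6 m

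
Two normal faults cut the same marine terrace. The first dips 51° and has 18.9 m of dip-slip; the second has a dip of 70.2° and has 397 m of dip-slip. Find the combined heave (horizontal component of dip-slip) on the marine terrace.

146 m

heave_A = 18.9 × cos(51°) = 11.89 m
heave_B = 397 × cos(70.2°) = 134.5 m
total = 11.89 + 134.5 = 146 m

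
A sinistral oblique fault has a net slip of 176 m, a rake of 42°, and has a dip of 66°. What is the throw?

dip-slip = net slip × sin(rake) = 176 m × sin(42°) = 117.8 m
throw = dip-slip × sin(dip) = 117.8 × sin(66°) = 108 m

108 m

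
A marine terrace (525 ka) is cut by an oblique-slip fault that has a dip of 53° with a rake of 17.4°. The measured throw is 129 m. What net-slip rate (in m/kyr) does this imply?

dip-slip = throw / sin(dip) = 129 / sin(53°) = 161.5 m
net slip = dip-slip / sin(rake) = 161.5 / sin(17.4°) = 540.1 m
rate = 540.1 m / 525 ka = 0.00103 m/yr = 1.03 m/kyr

1.03 m/kyr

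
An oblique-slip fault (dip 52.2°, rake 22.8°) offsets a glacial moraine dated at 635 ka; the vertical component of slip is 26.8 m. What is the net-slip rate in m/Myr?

dip-slip = throw / sin(dip) = 26.8 / sin(52.2°) = 33.92 m
net slip = dip-slip / sin(rake) = 33.92 / sin(22.8°) = 87.53 m
rate = 87.53 m / 635 ka = 0.000138 m/yr = 138 m/Myr

138 m/Myr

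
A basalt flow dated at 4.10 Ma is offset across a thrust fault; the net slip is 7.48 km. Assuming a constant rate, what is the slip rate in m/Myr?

rate = 7.48 km / 4.10 Ma = 0.00182 m/yr = 1820 m/Myr

1820 m/Myr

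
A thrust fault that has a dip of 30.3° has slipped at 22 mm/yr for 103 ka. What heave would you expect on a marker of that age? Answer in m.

dip-slip = rate × time = 22 mm/yr × 103 ka = 2266 m
heave = dip-slip × cos(dip) = 2266 × cos(30.3°) = 1960 m

1960 m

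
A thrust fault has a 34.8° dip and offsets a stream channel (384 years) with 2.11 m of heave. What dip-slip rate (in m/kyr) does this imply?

dip-slip = heave / cos(dip) = 2.11 m / cos(34.8°) = 2.570 m
rate = 2.570 m / 384 years = 0.00669 m/yr = 6.69 m/kyr

6.69 m/kyr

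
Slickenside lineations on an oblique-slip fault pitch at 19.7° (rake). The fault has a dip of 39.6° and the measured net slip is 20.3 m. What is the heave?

dip-slip = net slip × sin(rake) = 20.3 m × sin(19.7°) = 6.843 m
heave = dip-slip × cos(dip) = 6.843 × cos(39.6°) = 5.27 m

5.27 m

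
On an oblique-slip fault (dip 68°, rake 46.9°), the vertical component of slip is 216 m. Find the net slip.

dip-slip = throw / sin(dip) = 216 / sin(68°) = 233 m
net slip = dip-slip / sin(rake) = 233 / sin(46.9°) = 319 m

319 m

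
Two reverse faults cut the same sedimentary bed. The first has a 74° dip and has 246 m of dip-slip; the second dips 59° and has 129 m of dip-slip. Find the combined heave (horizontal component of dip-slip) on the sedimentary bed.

heave_A = 246 × cos(74°) = 67.81 m
heave_B = 129 × cos(59°) = 66.44 m
total = 67.81 + 66.44 = 134 m

134 m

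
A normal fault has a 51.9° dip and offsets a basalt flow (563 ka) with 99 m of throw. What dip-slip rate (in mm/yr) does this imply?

dip-slip = throw / sin(dip) = 99 m / sin(51.9°) = 125.8 m
rate = 125.8 m / 563 ka = 0.000223 m/yr = 0.223 mm/yr

0.223 mm/yr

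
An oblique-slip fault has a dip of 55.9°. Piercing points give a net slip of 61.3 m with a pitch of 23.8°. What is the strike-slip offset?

strike-slip = net slip × cos(rake) = 61.3 m × cos(23.8°) = 56.1 m

56.1 m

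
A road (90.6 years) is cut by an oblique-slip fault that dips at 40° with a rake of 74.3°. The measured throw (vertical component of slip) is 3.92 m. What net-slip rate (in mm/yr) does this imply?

dip-slip = throw / sin(dip) = 3.92 / sin(40°) = 6.098 m
net slip = dip-slip / sin(rake) = 6.098 / sin(74.3°) = 6.335 m
rate = 6.335 m / 90.6 years = 0.0699 m/yr = 69.9 mm/yr

69.9 mm/yr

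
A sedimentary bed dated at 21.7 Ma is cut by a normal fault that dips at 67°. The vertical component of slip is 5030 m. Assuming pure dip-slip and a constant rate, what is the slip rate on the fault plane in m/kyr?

0.252 m/kyr

dip-slip = throw / sin(dip) = 5030 m / sin(67°) = 5464 m
rate = 5464 m / 21.7 Ma = 0.000252 m/yr = 0.252 m/kyr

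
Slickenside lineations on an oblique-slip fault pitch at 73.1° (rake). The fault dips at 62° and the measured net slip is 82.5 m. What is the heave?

37.1 m

dip-slip = net slip × sin(rake) = 82.5 m × sin(73.1°) = 78.94 m
heave = dip-slip × cos(dip) = 78.94 × cos(62°) = 37.1 m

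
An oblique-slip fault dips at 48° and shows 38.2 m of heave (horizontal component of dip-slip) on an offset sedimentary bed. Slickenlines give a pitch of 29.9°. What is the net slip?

dip-slip = heave / cos(dip) = 38.2 / cos(48°) = 57.09 m
net slip = dip-slip / sin(rake) = 57.09 / sin(29.9°) = 115 m

115 m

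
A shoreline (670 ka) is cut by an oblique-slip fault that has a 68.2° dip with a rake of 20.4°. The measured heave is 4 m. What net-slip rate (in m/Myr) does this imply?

46.1 m/Myr

dip-slip = heave / cos(dip) = 4 / cos(68.2°) = 10.77 m
net slip = dip-slip / sin(rake) = 10.77 / sin(20.4°) = 30.90 m
rate = 30.90 m / 670 ka = 0.0000461 m/yr = 46.1 m/Myr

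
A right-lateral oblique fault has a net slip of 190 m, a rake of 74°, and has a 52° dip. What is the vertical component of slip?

dip-slip = net slip × sin(rake) = 190 m × sin(74°) = 182.6 m
throw = dip-slip × sin(dip) = 182.6 × sin(52°) = 144 m

144 m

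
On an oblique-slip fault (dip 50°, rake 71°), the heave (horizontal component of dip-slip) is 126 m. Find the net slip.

207 m

dip-slip = heave / cos(dip) = 126 / cos(50°) = 196 m
net slip = dip-slip / sin(rake) = 196 / sin(71°) = 207 m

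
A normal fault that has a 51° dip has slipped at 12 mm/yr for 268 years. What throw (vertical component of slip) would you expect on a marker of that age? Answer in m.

2.50 m

dip-slip = rate × time = 12 mm/yr × 268 years = 3.216 m
throw = dip-slip × sin(dip) = 3.216 × sin(51°) = 2.50 m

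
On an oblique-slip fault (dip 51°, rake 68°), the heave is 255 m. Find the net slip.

437 m

dip-slip = heave / cos(dip) = 255 / cos(51°) = 405.2 m
net slip = dip-slip / sin(rake) = 405.2 / sin(68°) = 437 m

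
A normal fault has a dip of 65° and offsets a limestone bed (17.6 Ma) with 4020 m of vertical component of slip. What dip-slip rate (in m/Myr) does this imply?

252 m/Myr

dip-slip = throw / sin(dip) = 4020 m / sin(65°) = 4436 m
rate = 4436 m / 17.6 Ma = 0.000252 m/yr = 252 m/Myr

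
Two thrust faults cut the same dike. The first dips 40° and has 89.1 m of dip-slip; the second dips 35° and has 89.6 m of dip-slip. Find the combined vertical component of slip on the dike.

throw_A = 89.1 × sin(40°) = 57.27 m
throw_B = 89.6 × sin(35°) = 51.39 m
total = 57.27 + 51.39 = 109 m

109 m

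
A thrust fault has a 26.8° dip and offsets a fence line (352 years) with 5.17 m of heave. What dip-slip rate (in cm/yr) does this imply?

1.65 cm/yr

dip-slip = heave / cos(dip) = 5.17 m / cos(26.8°) = 5.792 m
rate = 5.792 m / 352 years = 0.0165 m/yr = 1.65 cm/yr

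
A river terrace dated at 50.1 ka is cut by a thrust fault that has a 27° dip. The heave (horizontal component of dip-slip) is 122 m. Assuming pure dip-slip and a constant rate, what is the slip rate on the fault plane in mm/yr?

dip-slip = heave / cos(dip) = 122 m / cos(27°) = 136.9 m
rate = 136.9 m / 50.1 ka = 0.00273 m/yr = 2.73 mm/yr

2.73 mm/yr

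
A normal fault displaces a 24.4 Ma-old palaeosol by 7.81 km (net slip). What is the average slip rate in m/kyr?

rate = 7.81 km / 24.4 Ma = 0.000320 m/yr = 0.320 m/kyr

0.320 m/kyr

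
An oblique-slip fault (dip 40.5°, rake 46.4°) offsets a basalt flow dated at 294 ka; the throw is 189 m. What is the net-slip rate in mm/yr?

1.37 mm/yr

dip-slip = throw / sin(dip) = 189 / sin(40.5°) = 291 m
net slip = dip-slip / sin(rake) = 291 / sin(46.4°) = 401.9 m
rate = 401.9 m / 294 ka = 0.00137 m/yr = 1.37 mm/yr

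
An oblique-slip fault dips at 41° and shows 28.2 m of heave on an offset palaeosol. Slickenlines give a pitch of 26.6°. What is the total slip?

dip-slip = heave / cos(dip) = 28.2 / cos(41°) = 37.37 m
net slip = dip-slip / sin(rake) = 37.37 / sin(26.6°) = 83.4 m

83.4 m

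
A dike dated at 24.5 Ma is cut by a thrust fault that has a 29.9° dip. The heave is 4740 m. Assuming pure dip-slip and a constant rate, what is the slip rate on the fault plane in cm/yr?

0.0223 cm/yr

dip-slip = heave / cos(dip) = 4740 m / cos(29.9°) = 5468 m
rate = 5468 m / 24.5 Ma = 0.000223 m/yr = 0.0223 cm/yr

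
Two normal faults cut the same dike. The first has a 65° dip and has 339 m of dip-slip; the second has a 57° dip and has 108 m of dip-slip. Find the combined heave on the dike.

heave_A = 339 × cos(65°) = 143.3 m
heave_B = 108 × cos(57°) = 58.82 m
total = 143.3 + 58.82 = 202 m

202 m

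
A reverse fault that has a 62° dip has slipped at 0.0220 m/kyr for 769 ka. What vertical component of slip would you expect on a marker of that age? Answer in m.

dip-slip = rate × time = 0.0220 m/kyr × 769 ka = 16.92 m
throw = dip-slip × sin(dip) = 16.92 × sin(62°) = 14.9 m

14.9 m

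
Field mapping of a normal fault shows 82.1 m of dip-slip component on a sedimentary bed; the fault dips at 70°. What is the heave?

heave = dip-slip × cos(dip) = 82.1 m × cos(70°) = 28.1 m

28.1 m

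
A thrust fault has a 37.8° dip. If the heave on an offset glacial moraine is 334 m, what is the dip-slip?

dip-slip = heave / cos(dip) = 334 / cos(37.8°) = 423 m

423 m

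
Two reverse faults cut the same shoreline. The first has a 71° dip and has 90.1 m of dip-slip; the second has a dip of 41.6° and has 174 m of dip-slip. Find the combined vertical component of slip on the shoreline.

throw_A = 90.1 × sin(71°) = 85.19 m
throw_B = 174 × sin(41.6°) = 115.5 m
total = 85.19 + 115.5 = 201 m

201 m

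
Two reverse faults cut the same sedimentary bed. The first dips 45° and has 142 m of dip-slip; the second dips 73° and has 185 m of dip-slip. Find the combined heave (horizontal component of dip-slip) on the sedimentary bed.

heave_A = 142 × cos(45°) = 100.4 m
heave_B = 185 × cos(73°) = 54.09 m
total = 100.4 + 54.09 = 154 m

154 m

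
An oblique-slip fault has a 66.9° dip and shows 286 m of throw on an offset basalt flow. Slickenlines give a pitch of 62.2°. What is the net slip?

dip-slip = throw / sin(dip) = 286 / sin(66.9°) = 310.9 m
net slip = dip-slip / sin(rake) = 310.9 / sin(62.2°) = 351 m

351 m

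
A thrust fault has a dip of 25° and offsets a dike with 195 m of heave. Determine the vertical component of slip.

throw = heave × tan(dip) = 195 × tan(25°) = 90.9 m

90.9 m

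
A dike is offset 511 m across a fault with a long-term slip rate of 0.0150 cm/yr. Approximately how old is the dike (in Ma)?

3.41 Ma

age = offset / rate = 511 m / (0.0150 cm/yr) = 3.41e+06 yr = 3.41 Ma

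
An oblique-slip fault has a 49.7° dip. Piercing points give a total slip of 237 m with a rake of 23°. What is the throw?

70.6 m

dip-slip = net slip × sin(rake) = 237 m × sin(23°) = 92.60 m
throw = dip-slip × sin(dip) = 92.60 × sin(49.7°) = 70.6 m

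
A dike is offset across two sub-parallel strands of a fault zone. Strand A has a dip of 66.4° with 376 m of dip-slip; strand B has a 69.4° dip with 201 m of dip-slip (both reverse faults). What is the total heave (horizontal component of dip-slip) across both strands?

heave_A = 376 × cos(66.4°) = 150.5 m
heave_B = 201 × cos(69.4°) = 70.72 m
total = 150.5 + 70.72 = 221 m

221 m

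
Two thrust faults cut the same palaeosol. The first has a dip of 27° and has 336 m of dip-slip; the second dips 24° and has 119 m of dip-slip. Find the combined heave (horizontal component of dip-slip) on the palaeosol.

heave_A = 336 × cos(27°) = 299.4 m
heave_B = 119 × cos(24°) = 108.7 m
total = 299.4 + 108.7 = 408 m

408 m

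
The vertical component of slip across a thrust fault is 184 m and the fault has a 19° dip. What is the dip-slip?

dip-slip = throw / sin(dip) = 184 / sin(19°) = 565 m

565 m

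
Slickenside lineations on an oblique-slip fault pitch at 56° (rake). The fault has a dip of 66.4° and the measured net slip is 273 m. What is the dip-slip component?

dip-slip = net slip × sin(rake) = 273 m × sin(56°) = 226 m

226 m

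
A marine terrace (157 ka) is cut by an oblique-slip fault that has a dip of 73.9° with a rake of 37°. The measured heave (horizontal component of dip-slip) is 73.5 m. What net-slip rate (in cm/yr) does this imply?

0.281 cm/yr

dip-slip = heave / cos(dip) = 73.5 / cos(73.9°) = 265 m
net slip = dip-slip / sin(rake) = 265 / sin(37°) = 440.4 m
rate = 440.4 m / 157 ka = 0.00281 m/yr = 0.281 cm/yr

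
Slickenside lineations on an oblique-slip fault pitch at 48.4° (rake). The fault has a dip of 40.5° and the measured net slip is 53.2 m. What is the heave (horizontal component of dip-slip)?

dip-slip = net slip × sin(rake) = 53.2 m × sin(48.4°) = 39.78 m
heave = dip-slip × cos(dip) = 39.78 × cos(40.5°) = 30.3 m

30.3 m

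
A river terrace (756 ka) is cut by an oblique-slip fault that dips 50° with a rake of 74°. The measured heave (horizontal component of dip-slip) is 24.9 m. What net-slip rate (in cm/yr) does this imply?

0.00533 cm/yr

dip-slip = heave / cos(dip) = 24.9 / cos(50°) = 38.74 m
net slip = dip-slip / sin(rake) = 38.74 / sin(74°) = 40.30 m
rate = 40.30 m / 756 ka = 0.0000533 m/yr = 0.00533 cm/yr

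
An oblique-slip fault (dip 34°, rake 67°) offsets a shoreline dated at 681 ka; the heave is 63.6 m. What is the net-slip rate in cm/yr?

dip-slip = heave / cos(dip) = 63.6 / cos(34°) = 76.72 m
net slip = dip-slip / sin(rake) = 76.72 / sin(67°) = 83.34 m
rate = 83.34 m / 681 ka = 0.000122 m/yr = 0.0122 cm/yr

0.0122 cm/yr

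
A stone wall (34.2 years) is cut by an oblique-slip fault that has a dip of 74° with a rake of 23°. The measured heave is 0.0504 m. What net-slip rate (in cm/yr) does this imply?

1.37 cm/yr

dip-slip = heave / cos(dip) = 0.0504 / cos(74°) = 0.1828 m
net slip = dip-slip / sin(rake) = 0.1828 / sin(23°) = 0.4680 m
rate = 0.4680 m / 34.2 years = 0.0137 m/yr = 1.37 cm/yr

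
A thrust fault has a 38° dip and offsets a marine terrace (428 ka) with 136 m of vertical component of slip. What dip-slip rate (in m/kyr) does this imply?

dip-slip = throw / sin(dip) = 136 m / sin(38°) = 220.9 m
rate = 220.9 m / 428 ka = 0.000516 m/yr = 0.516 m/kyr

0.516 m/kyr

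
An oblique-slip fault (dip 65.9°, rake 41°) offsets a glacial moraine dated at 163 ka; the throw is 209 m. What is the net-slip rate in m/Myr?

2140 m/Myr

dip-slip = throw / sin(dip) = 209 / sin(65.9°) = 229 m
net slip = dip-slip / sin(rake) = 229 / sin(41°) = 349 m
rate = 349 m / 163 ka = 0.00214 m/yr = 2140 m/Myr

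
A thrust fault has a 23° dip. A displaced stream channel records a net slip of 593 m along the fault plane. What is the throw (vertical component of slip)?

232 m

throw = dip-slip × sin(dip) = 593 m × sin(23°) = 232 m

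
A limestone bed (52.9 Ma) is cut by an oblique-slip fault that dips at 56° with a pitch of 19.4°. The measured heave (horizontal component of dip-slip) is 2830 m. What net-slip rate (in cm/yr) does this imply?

dip-slip = heave / cos(dip) = 2830 / cos(56°) = 5061 m
net slip = dip-slip / sin(rake) = 5061 / sin(19.4°) = 15240 m
rate = 15240 m / 52.9 Ma = 0.000288 m/yr = 0.0288 cm/yr

0.0288 cm/yr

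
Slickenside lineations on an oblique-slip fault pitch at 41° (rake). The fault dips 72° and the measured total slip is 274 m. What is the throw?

dip-slip = net slip × sin(rake) = 274 m × sin(41°) = 179.8 m
throw = dip-slip × sin(dip) = 179.8 × sin(72°) = 171 m

171 m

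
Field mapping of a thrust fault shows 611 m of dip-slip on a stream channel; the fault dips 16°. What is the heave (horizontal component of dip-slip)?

587 m

heave = dip-slip × cos(dip) = 611 m × cos(16°) = 587 m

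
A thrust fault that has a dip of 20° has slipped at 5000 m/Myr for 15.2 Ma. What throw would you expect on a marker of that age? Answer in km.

26 km

dip-slip = rate × time = 5000 m/Myr × 15.2 Ma = 76000 m
throw = dip-slip × sin(dip) = 76000 × sin(20°) = 26000 m = 26 km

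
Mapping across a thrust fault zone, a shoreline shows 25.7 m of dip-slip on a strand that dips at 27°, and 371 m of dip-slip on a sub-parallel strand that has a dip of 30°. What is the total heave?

heave_A = 25.7 × cos(27°) = 22.90 m
heave_B = 371 × cos(30°) = 321.3 m
total = 22.90 + 321.3 = 344 m

344 m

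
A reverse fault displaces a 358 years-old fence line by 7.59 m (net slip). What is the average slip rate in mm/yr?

rate = 7.59 m / 358 years = 0.0212 m/yr = 21.2 mm/yr

21.2 mm/yr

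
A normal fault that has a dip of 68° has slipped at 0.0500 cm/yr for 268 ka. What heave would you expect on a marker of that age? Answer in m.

50.2 m

dip-slip = rate × time = 0.0500 cm/yr × 268 ka = 134 m
heave = dip-slip × cos(dip) = 134 × cos(68°) = 50.2 m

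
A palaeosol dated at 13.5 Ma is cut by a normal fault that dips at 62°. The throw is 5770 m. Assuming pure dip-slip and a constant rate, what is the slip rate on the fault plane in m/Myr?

dip-slip = throw / sin(dip) = 5770 m / sin(62°) = 6535 m
rate = 6535 m / 13.5 Ma = 0.000484 m/yr = 484 m/Myr

484 m/Myr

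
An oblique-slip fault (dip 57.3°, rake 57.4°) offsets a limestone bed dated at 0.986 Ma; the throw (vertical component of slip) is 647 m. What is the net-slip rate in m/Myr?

926 m/Myr

dip-slip = throw / sin(dip) = 647 / sin(57.3°) = 768.9 m
net slip = dip-slip / sin(rake) = 768.9 / sin(57.4°) = 912.6 m
rate = 912.6 m / 0.986 Ma = 0.000926 m/yr = 926 m/Myr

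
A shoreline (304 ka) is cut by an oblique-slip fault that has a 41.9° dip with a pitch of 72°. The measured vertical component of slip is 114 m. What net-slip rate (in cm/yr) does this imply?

0.0590 cm/yr

dip-slip = throw / sin(dip) = 114 / sin(41.9°) = 170.7 m
net slip = dip-slip / sin(rake) = 170.7 / sin(72°) = 179.5 m
rate = 179.5 m / 304 ka = 0.000590 m/yr = 0.0590 cm/yr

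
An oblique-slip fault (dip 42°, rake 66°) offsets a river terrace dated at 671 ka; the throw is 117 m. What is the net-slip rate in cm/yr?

dip-slip = throw / sin(dip) = 117 / sin(42°) = 174.9 m
net slip = dip-slip / sin(rake) = 174.9 / sin(66°) = 191.4 m
rate = 191.4 m / 671 ka = 0.000285 m/yr = 0.0285 cm/yr

0.0285 cm/yr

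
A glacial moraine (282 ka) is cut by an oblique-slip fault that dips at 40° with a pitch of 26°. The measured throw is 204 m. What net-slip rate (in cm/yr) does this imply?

0.257 cm/yr

dip-slip = throw / sin(dip) = 204 / sin(40°) = 317.4 m
net slip = dip-slip / sin(rake) = 317.4 / sin(26°) = 724 m
rate = 724 m / 282 ka = 0.00257 m/yr = 0.257 cm/yr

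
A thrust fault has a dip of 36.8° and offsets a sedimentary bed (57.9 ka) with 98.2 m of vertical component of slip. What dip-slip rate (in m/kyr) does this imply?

2.83 m/kyr

dip-slip = throw / sin(dip) = 98.2 m / sin(36.8°) = 163.9 m
rate = 163.9 m / 57.9 ka = 0.00283 m/yr = 2.83 m/kyr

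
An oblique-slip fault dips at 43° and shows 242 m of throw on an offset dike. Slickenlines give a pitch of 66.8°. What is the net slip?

386 m

dip-slip = throw / sin(dip) = 242 / sin(43°) = 354.8 m
net slip = dip-slip / sin(rake) = 354.8 / sin(66.8°) = 386 m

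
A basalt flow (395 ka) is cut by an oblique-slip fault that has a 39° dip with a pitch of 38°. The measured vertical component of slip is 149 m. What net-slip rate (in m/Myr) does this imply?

974 m/Myr

dip-slip = throw / sin(dip) = 149 / sin(39°) = 236.8 m
net slip = dip-slip / sin(rake) = 236.8 / sin(38°) = 384.6 m
rate = 384.6 m / 395 ka = 0.000974 m/yr = 974 m/Myr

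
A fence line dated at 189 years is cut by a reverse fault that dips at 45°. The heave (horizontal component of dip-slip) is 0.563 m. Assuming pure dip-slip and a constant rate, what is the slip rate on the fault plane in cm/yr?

0.421 cm/yr

dip-slip = heave / cos(dip) = 0.563 m / cos(45°) = 0.7962 m
rate = 0.7962 m / 189 years = 0.00421 m/yr = 0.421 cm/yr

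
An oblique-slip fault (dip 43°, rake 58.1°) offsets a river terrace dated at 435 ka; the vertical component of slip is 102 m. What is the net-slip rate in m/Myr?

dip-slip = throw / sin(dip) = 102 / sin(43°) = 149.6 m
net slip = dip-slip / sin(rake) = 149.6 / sin(58.1°) = 176.2 m
rate = 176.2 m / 435 ka = 0.000405 m/yr = 405 m/Myr

405 m/Myr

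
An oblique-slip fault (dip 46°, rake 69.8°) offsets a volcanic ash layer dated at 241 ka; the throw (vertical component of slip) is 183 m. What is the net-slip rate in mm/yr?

1.12 mm/yr

dip-slip = throw / sin(dip) = 183 / sin(46°) = 254.4 m
net slip = dip-slip / sin(rake) = 254.4 / sin(69.8°) = 271.1 m
rate = 271.1 m / 241 ka = 0.00112 m/yr = 1.12 mm/yr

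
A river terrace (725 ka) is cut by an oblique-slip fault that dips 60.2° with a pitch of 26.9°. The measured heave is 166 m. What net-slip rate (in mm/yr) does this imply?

dip-slip = heave / cos(dip) = 166 / cos(60.2°) = 334 m
net slip = dip-slip / sin(rake) = 334 / sin(26.9°) = 738.3 m
rate = 738.3 m / 725 ka = 0.00102 m/yr = 1.02 mm/yr

1.02 mm/yr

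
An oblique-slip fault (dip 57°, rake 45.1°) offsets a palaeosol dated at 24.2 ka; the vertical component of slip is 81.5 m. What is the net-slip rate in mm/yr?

5.67 mm/yr

dip-slip = throw / sin(dip) = 81.5 / sin(57°) = 97.18 m
net slip = dip-slip / sin(rake) = 97.18 / sin(45.1°) = 137.2 m
rate = 137.2 m / 24.2 ka = 0.00567 m/yr = 5.67 mm/yr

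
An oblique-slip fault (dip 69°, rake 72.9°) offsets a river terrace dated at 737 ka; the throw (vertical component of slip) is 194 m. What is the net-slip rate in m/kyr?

dip-slip = throw / sin(dip) = 194 / sin(69°) = 207.8 m
net slip = dip-slip / sin(rake) = 207.8 / sin(72.9°) = 217.4 m
rate = 217.4 m / 737 ka = 0.000295 m/yr = 0.295 m/kyr

0.295 m/kyr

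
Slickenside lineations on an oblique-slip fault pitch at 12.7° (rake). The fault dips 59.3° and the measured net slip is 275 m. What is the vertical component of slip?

dip-slip = net slip × sin(rake) = 275 m × sin(12.7°) = 60.46 m
throw = dip-slip × sin(dip) = 60.46 × sin(59.3°) = 52 m

52 m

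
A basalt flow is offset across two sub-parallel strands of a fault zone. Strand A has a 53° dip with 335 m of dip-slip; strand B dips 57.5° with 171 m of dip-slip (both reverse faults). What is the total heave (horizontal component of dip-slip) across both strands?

heave_A = 335 × cos(53°) = 201.6 m
heave_B = 171 × cos(57.5°) = 91.88 m
total = 201.6 + 91.88 = 293 m

293 m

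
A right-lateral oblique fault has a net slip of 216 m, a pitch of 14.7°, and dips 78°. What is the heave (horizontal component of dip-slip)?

dip-slip = net slip × sin(rake) = 216 m × sin(14.7°) = 54.81 m
heave = dip-slip × cos(dip) = 54.81 × cos(78°) = 11.4 m

11.4 m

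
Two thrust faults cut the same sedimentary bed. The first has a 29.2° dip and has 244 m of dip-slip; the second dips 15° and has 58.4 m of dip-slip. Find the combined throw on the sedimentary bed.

134 m

throw_A = 244 × sin(29.2°) = 119 m
throw_B = 58.4 × sin(15°) = 15.12 m
total = 119 + 15.12 = 134 m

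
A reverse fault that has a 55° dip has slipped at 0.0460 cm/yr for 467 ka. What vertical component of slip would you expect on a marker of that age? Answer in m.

176 m

dip-slip = rate × time = 0.0460 cm/yr × 467 ka = 214.8 m
throw = dip-slip × sin(dip) = 214.8 × sin(55°) = 176 m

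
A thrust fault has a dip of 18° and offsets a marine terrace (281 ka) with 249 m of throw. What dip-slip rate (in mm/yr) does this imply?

dip-slip = throw / sin(dip) = 249 m / sin(18°) = 805.8 m
rate = 805.8 m / 281 ka = 0.00287 m/yr = 2.87 mm/yr

2.87 mm/yr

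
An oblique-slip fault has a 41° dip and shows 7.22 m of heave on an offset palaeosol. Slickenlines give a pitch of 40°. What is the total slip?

14.9 m

dip-slip = heave / cos(dip) = 7.22 / cos(41°) = 9.567 m
net slip = dip-slip / sin(rake) = 9.567 / sin(40°) = 14.9 m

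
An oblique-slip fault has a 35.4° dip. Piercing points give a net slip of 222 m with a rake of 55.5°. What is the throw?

dip-slip = net slip × sin(rake) = 222 m × sin(55.5°) = 183 m
throw = dip-slip × sin(dip) = 183 × sin(35.4°) = 106 m

106 m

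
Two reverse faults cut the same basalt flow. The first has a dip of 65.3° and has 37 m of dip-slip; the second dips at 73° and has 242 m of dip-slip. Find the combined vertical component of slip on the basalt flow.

throw_A = 37 × sin(65.3°) = 33.61 m
throw_B = 242 × sin(73°) = 231.4 m
total = 33.61 + 231.4 = 265 m

265 m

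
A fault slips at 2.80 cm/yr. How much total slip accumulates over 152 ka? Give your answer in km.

4.26 km

slip = rate × time = 2.80 cm/yr × 152 ka = 4260 m = 4.26 km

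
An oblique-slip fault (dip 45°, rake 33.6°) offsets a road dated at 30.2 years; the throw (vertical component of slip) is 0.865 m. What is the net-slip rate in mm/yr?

73.2 mm/yr

dip-slip = throw / sin(dip) = 0.865 / sin(45°) = 1.223 m
net slip = dip-slip / sin(rake) = 1.223 / sin(33.6°) = 2.211 m
rate = 2.211 m / 30.2 years = 0.0732 m/yr = 73.2 mm/yr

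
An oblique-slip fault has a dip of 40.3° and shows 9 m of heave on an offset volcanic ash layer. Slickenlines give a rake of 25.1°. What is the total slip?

dip-slip = heave / cos(dip) = 9 / cos(40.3°) = 11.80 m
net slip = dip-slip / sin(rake) = 11.80 / sin(25.1°) = 27.8 m

27.8 m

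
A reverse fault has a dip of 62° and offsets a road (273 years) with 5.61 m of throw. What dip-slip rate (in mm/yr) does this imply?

dip-slip = throw / sin(dip) = 5.61 m / sin(62°) = 6.354 m
rate = 6.354 m / 273 years = 0.0233 m/yr = 23.3 mm/yr

23.3 mm/yr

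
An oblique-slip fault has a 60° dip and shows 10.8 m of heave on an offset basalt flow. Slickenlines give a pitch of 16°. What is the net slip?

78.4 m

dip-slip = heave / cos(dip) = 10.8 / cos(60°) = 21.60 m
net slip = dip-slip / sin(rake) = 21.60 / sin(16°) = 78.4 m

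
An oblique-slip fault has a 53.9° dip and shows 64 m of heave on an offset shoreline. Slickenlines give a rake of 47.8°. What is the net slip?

147 m

dip-slip = heave / cos(dip) = 64 / cos(53.9°) = 108.6 m
net slip = dip-slip / sin(rake) = 108.6 / sin(47.8°) = 147 m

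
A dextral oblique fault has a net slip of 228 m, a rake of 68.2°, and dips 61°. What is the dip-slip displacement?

dip-slip = net slip × sin(rake) = 228 m × sin(68.2°) = 212 m

212 m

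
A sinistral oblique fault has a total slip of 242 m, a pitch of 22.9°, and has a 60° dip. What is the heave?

47.1 m

dip-slip = net slip × sin(rake) = 242 m × sin(22.9°) = 94.17 m
heave = dip-slip × cos(dip) = 94.17 × cos(60°) = 47.1 m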